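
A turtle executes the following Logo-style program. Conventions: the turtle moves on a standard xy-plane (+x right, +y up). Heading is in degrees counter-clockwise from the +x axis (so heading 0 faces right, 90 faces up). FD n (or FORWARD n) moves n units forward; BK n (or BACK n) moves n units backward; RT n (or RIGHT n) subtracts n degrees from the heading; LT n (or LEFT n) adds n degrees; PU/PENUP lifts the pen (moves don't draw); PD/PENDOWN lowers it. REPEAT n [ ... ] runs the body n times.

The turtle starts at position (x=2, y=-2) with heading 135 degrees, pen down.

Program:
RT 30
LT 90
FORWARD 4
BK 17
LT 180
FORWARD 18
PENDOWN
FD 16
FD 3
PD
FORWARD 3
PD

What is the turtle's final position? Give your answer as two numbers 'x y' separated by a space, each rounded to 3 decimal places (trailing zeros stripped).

Executing turtle program step by step:
Start: pos=(2,-2), heading=135, pen down
RT 30: heading 135 -> 105
LT 90: heading 105 -> 195
FD 4: (2,-2) -> (-1.864,-3.035) [heading=195, draw]
BK 17: (-1.864,-3.035) -> (14.557,1.365) [heading=195, draw]
LT 180: heading 195 -> 15
FD 18: (14.557,1.365) -> (31.944,6.023) [heading=15, draw]
PD: pen down
FD 16: (31.944,6.023) -> (47.399,10.164) [heading=15, draw]
FD 3: (47.399,10.164) -> (50.296,10.941) [heading=15, draw]
PD: pen down
FD 3: (50.296,10.941) -> (53.194,11.717) [heading=15, draw]
PD: pen down
Final: pos=(53.194,11.717), heading=15, 6 segment(s) drawn

Answer: 53.194 11.717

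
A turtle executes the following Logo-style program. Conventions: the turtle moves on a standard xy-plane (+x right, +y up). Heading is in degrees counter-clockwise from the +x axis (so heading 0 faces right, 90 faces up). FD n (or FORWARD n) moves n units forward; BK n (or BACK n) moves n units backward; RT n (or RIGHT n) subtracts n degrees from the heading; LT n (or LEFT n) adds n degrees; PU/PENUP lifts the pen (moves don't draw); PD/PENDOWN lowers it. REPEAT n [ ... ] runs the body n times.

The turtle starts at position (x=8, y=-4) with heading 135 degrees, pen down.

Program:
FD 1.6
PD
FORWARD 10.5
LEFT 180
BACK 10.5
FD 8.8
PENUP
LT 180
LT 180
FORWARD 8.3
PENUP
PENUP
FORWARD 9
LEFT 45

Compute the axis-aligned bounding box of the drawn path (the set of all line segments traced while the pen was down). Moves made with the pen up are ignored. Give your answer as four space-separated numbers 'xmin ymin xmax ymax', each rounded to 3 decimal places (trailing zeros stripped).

Answer: -7.981 -4 8 11.981

Derivation:
Executing turtle program step by step:
Start: pos=(8,-4), heading=135, pen down
FD 1.6: (8,-4) -> (6.869,-2.869) [heading=135, draw]
PD: pen down
FD 10.5: (6.869,-2.869) -> (-0.556,4.556) [heading=135, draw]
LT 180: heading 135 -> 315
BK 10.5: (-0.556,4.556) -> (-7.981,11.981) [heading=315, draw]
FD 8.8: (-7.981,11.981) -> (-1.758,5.758) [heading=315, draw]
PU: pen up
LT 180: heading 315 -> 135
LT 180: heading 135 -> 315
FD 8.3: (-1.758,5.758) -> (4.111,-0.111) [heading=315, move]
PU: pen up
PU: pen up
FD 9: (4.111,-0.111) -> (10.475,-6.475) [heading=315, move]
LT 45: heading 315 -> 0
Final: pos=(10.475,-6.475), heading=0, 4 segment(s) drawn

Segment endpoints: x in {-7.981, -1.758, -0.556, 6.869, 8}, y in {-4, -2.869, 4.556, 5.758, 11.981}
xmin=-7.981, ymin=-4, xmax=8, ymax=11.981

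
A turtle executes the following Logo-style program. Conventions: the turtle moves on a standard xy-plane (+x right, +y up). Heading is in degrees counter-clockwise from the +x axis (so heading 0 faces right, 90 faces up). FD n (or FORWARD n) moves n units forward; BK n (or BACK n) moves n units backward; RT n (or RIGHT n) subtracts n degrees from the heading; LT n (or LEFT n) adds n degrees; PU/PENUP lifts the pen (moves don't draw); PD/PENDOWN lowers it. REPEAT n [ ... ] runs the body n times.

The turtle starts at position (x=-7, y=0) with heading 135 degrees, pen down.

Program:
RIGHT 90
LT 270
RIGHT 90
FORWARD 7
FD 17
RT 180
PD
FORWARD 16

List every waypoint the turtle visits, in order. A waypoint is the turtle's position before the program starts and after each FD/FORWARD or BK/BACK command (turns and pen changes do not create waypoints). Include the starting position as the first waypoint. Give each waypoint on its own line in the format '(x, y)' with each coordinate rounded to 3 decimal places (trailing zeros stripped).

Executing turtle program step by step:
Start: pos=(-7,0), heading=135, pen down
RT 90: heading 135 -> 45
LT 270: heading 45 -> 315
RT 90: heading 315 -> 225
FD 7: (-7,0) -> (-11.95,-4.95) [heading=225, draw]
FD 17: (-11.95,-4.95) -> (-23.971,-16.971) [heading=225, draw]
RT 180: heading 225 -> 45
PD: pen down
FD 16: (-23.971,-16.971) -> (-12.657,-5.657) [heading=45, draw]
Final: pos=(-12.657,-5.657), heading=45, 3 segment(s) drawn
Waypoints (4 total):
(-7, 0)
(-11.95, -4.95)
(-23.971, -16.971)
(-12.657, -5.657)

Answer: (-7, 0)
(-11.95, -4.95)
(-23.971, -16.971)
(-12.657, -5.657)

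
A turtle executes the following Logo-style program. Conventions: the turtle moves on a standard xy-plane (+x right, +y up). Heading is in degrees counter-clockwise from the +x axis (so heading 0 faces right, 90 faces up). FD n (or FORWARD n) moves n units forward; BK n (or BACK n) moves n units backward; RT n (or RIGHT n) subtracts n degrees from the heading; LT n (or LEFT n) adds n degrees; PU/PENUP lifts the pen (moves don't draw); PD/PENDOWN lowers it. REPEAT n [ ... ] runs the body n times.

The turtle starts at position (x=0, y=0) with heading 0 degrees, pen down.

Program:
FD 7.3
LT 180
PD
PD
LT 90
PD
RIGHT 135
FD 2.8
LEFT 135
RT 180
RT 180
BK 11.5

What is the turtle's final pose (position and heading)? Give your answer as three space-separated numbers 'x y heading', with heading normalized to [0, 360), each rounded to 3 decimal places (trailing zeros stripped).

Answer: 5.32 13.48 270

Derivation:
Executing turtle program step by step:
Start: pos=(0,0), heading=0, pen down
FD 7.3: (0,0) -> (7.3,0) [heading=0, draw]
LT 180: heading 0 -> 180
PD: pen down
PD: pen down
LT 90: heading 180 -> 270
PD: pen down
RT 135: heading 270 -> 135
FD 2.8: (7.3,0) -> (5.32,1.98) [heading=135, draw]
LT 135: heading 135 -> 270
RT 180: heading 270 -> 90
RT 180: heading 90 -> 270
BK 11.5: (5.32,1.98) -> (5.32,13.48) [heading=270, draw]
Final: pos=(5.32,13.48), heading=270, 3 segment(s) drawn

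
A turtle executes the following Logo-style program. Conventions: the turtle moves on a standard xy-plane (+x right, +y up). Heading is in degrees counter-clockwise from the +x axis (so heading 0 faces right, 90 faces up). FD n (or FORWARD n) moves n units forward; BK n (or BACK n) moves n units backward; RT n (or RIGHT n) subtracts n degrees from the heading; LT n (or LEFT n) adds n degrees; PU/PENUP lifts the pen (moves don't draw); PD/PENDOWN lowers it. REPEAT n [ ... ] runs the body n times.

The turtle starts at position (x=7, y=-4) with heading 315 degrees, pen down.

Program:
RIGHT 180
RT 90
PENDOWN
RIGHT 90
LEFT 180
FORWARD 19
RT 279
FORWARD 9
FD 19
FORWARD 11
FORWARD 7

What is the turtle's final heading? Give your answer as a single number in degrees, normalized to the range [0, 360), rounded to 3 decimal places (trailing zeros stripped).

Answer: 216

Derivation:
Executing turtle program step by step:
Start: pos=(7,-4), heading=315, pen down
RT 180: heading 315 -> 135
RT 90: heading 135 -> 45
PD: pen down
RT 90: heading 45 -> 315
LT 180: heading 315 -> 135
FD 19: (7,-4) -> (-6.435,9.435) [heading=135, draw]
RT 279: heading 135 -> 216
FD 9: (-6.435,9.435) -> (-13.716,4.145) [heading=216, draw]
FD 19: (-13.716,4.145) -> (-29.088,-7.023) [heading=216, draw]
FD 11: (-29.088,-7.023) -> (-37.987,-13.489) [heading=216, draw]
FD 7: (-37.987,-13.489) -> (-43.65,-17.603) [heading=216, draw]
Final: pos=(-43.65,-17.603), heading=216, 5 segment(s) drawn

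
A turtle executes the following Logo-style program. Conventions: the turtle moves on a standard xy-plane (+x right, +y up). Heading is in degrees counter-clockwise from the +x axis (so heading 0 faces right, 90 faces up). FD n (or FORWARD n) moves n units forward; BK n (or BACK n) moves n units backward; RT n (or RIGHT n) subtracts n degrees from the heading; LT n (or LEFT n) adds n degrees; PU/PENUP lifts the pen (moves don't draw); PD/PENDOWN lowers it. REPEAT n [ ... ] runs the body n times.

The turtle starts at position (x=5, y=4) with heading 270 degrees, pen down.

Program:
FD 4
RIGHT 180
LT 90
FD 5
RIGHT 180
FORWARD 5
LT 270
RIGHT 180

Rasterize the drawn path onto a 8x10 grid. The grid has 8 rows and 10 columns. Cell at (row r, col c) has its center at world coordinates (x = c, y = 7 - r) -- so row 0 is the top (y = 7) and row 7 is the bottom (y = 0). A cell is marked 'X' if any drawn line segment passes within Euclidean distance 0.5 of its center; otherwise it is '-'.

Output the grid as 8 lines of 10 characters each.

Answer: ----------
----------
----------
-----X----
-----X----
-----X----
-----X----
XXXXXX----

Derivation:
Segment 0: (5,4) -> (5,0)
Segment 1: (5,0) -> (-0,0)
Segment 2: (-0,0) -> (5,0)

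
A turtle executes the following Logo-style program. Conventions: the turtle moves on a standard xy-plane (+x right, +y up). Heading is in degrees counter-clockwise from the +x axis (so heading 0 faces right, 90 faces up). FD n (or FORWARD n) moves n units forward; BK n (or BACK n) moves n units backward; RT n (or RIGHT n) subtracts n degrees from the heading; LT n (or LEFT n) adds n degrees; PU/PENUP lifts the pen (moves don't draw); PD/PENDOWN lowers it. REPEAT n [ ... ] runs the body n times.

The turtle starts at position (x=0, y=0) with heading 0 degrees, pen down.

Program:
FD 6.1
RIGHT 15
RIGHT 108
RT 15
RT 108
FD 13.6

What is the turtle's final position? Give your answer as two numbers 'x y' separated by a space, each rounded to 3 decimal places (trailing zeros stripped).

Executing turtle program step by step:
Start: pos=(0,0), heading=0, pen down
FD 6.1: (0,0) -> (6.1,0) [heading=0, draw]
RT 15: heading 0 -> 345
RT 108: heading 345 -> 237
RT 15: heading 237 -> 222
RT 108: heading 222 -> 114
FD 13.6: (6.1,0) -> (0.568,12.424) [heading=114, draw]
Final: pos=(0.568,12.424), heading=114, 2 segment(s) drawn

Answer: 0.568 12.424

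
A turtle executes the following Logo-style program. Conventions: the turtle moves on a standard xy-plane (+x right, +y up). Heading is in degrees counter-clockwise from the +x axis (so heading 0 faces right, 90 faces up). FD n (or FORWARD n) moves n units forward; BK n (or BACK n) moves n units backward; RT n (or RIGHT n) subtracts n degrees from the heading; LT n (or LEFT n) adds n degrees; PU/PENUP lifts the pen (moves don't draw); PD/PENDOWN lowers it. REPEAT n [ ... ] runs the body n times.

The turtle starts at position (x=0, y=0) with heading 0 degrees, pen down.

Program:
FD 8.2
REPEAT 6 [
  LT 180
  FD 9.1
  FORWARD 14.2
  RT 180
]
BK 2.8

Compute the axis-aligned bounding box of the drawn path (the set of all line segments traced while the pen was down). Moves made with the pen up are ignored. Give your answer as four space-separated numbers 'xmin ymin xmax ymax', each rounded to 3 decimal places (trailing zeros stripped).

Answer: -134.4 0 8.2 0

Derivation:
Executing turtle program step by step:
Start: pos=(0,0), heading=0, pen down
FD 8.2: (0,0) -> (8.2,0) [heading=0, draw]
REPEAT 6 [
  -- iteration 1/6 --
  LT 180: heading 0 -> 180
  FD 9.1: (8.2,0) -> (-0.9,0) [heading=180, draw]
  FD 14.2: (-0.9,0) -> (-15.1,0) [heading=180, draw]
  RT 180: heading 180 -> 0
  -- iteration 2/6 --
  LT 180: heading 0 -> 180
  FD 9.1: (-15.1,0) -> (-24.2,0) [heading=180, draw]
  FD 14.2: (-24.2,0) -> (-38.4,0) [heading=180, draw]
  RT 180: heading 180 -> 0
  -- iteration 3/6 --
  LT 180: heading 0 -> 180
  FD 9.1: (-38.4,0) -> (-47.5,0) [heading=180, draw]
  FD 14.2: (-47.5,0) -> (-61.7,0) [heading=180, draw]
  RT 180: heading 180 -> 0
  -- iteration 4/6 --
  LT 180: heading 0 -> 180
  FD 9.1: (-61.7,0) -> (-70.8,0) [heading=180, draw]
  FD 14.2: (-70.8,0) -> (-85,0) [heading=180, draw]
  RT 180: heading 180 -> 0
  -- iteration 5/6 --
  LT 180: heading 0 -> 180
  FD 9.1: (-85,0) -> (-94.1,0) [heading=180, draw]
  FD 14.2: (-94.1,0) -> (-108.3,0) [heading=180, draw]
  RT 180: heading 180 -> 0
  -- iteration 6/6 --
  LT 180: heading 0 -> 180
  FD 9.1: (-108.3,0) -> (-117.4,0) [heading=180, draw]
  FD 14.2: (-117.4,0) -> (-131.6,0) [heading=180, draw]
  RT 180: heading 180 -> 0
]
BK 2.8: (-131.6,0) -> (-134.4,0) [heading=0, draw]
Final: pos=(-134.4,0), heading=0, 14 segment(s) drawn

Segment endpoints: x in {-134.4, -131.6, -117.4, -108.3, -94.1, -85, -70.8, -61.7, -47.5, -38.4, -24.2, -15.1, -0.9, 0, 8.2}, y in {0, 0, 0, 0, 0, 0, 0, 0, 0, 0, 0, 0, 0}
xmin=-134.4, ymin=0, xmax=8.2, ymax=0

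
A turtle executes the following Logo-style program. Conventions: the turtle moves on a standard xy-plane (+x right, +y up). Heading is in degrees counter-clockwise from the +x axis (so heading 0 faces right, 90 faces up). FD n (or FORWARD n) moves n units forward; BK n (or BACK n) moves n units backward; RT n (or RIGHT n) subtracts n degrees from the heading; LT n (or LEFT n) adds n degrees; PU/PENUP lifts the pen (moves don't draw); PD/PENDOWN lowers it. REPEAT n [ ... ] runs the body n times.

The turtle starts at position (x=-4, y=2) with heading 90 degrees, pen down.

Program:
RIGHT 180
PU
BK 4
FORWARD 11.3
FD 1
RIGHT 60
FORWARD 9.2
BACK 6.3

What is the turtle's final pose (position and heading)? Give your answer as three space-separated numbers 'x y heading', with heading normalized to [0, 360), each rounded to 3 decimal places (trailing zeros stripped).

Executing turtle program step by step:
Start: pos=(-4,2), heading=90, pen down
RT 180: heading 90 -> 270
PU: pen up
BK 4: (-4,2) -> (-4,6) [heading=270, move]
FD 11.3: (-4,6) -> (-4,-5.3) [heading=270, move]
FD 1: (-4,-5.3) -> (-4,-6.3) [heading=270, move]
RT 60: heading 270 -> 210
FD 9.2: (-4,-6.3) -> (-11.967,-10.9) [heading=210, move]
BK 6.3: (-11.967,-10.9) -> (-6.511,-7.75) [heading=210, move]
Final: pos=(-6.511,-7.75), heading=210, 0 segment(s) drawn

Answer: -6.511 -7.75 210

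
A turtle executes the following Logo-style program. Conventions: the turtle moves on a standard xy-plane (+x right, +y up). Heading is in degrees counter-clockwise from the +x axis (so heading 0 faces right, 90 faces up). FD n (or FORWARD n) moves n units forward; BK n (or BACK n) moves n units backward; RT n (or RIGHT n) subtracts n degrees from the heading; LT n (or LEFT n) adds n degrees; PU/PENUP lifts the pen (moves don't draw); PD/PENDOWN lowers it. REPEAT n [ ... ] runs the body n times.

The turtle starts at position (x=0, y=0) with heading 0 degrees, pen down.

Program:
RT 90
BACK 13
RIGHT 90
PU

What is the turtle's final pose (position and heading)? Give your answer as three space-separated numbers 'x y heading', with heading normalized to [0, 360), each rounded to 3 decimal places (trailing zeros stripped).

Executing turtle program step by step:
Start: pos=(0,0), heading=0, pen down
RT 90: heading 0 -> 270
BK 13: (0,0) -> (0,13) [heading=270, draw]
RT 90: heading 270 -> 180
PU: pen up
Final: pos=(0,13), heading=180, 1 segment(s) drawn

Answer: 0 13 180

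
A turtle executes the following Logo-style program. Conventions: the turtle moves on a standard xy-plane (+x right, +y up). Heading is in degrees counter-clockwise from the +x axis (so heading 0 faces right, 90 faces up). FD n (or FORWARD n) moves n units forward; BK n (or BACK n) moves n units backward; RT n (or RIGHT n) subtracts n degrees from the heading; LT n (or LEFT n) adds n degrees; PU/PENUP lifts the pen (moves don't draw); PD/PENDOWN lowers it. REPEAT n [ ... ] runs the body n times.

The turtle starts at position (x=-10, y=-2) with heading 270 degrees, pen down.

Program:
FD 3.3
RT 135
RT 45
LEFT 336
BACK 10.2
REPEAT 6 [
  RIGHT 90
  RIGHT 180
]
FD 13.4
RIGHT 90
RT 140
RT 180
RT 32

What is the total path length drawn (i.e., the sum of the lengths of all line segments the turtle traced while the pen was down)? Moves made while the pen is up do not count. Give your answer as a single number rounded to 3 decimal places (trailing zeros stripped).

Executing turtle program step by step:
Start: pos=(-10,-2), heading=270, pen down
FD 3.3: (-10,-2) -> (-10,-5.3) [heading=270, draw]
RT 135: heading 270 -> 135
RT 45: heading 135 -> 90
LT 336: heading 90 -> 66
BK 10.2: (-10,-5.3) -> (-14.149,-14.618) [heading=66, draw]
REPEAT 6 [
  -- iteration 1/6 --
  RT 90: heading 66 -> 336
  RT 180: heading 336 -> 156
  -- iteration 2/6 --
  RT 90: heading 156 -> 66
  RT 180: heading 66 -> 246
  -- iteration 3/6 --
  RT 90: heading 246 -> 156
  RT 180: heading 156 -> 336
  -- iteration 4/6 --
  RT 90: heading 336 -> 246
  RT 180: heading 246 -> 66
  -- iteration 5/6 --
  RT 90: heading 66 -> 336
  RT 180: heading 336 -> 156
  -- iteration 6/6 --
  RT 90: heading 156 -> 66
  RT 180: heading 66 -> 246
]
FD 13.4: (-14.149,-14.618) -> (-19.599,-26.86) [heading=246, draw]
RT 90: heading 246 -> 156
RT 140: heading 156 -> 16
RT 180: heading 16 -> 196
RT 32: heading 196 -> 164
Final: pos=(-19.599,-26.86), heading=164, 3 segment(s) drawn

Segment lengths:
  seg 1: (-10,-2) -> (-10,-5.3), length = 3.3
  seg 2: (-10,-5.3) -> (-14.149,-14.618), length = 10.2
  seg 3: (-14.149,-14.618) -> (-19.599,-26.86), length = 13.4
Total = 26.9

Answer: 26.9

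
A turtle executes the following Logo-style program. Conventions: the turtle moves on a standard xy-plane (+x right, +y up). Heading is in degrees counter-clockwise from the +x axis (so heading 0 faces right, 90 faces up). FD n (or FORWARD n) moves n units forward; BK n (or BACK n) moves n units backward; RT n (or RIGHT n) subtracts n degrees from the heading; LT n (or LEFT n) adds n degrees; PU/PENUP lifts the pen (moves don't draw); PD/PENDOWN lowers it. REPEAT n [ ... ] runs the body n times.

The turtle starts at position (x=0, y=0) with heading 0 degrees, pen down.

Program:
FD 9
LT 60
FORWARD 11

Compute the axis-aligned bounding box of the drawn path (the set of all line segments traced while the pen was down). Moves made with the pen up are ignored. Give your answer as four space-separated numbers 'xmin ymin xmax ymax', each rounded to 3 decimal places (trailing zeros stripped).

Answer: 0 0 14.5 9.526

Derivation:
Executing turtle program step by step:
Start: pos=(0,0), heading=0, pen down
FD 9: (0,0) -> (9,0) [heading=0, draw]
LT 60: heading 0 -> 60
FD 11: (9,0) -> (14.5,9.526) [heading=60, draw]
Final: pos=(14.5,9.526), heading=60, 2 segment(s) drawn

Segment endpoints: x in {0, 9, 14.5}, y in {0, 9.526}
xmin=0, ymin=0, xmax=14.5, ymax=9.526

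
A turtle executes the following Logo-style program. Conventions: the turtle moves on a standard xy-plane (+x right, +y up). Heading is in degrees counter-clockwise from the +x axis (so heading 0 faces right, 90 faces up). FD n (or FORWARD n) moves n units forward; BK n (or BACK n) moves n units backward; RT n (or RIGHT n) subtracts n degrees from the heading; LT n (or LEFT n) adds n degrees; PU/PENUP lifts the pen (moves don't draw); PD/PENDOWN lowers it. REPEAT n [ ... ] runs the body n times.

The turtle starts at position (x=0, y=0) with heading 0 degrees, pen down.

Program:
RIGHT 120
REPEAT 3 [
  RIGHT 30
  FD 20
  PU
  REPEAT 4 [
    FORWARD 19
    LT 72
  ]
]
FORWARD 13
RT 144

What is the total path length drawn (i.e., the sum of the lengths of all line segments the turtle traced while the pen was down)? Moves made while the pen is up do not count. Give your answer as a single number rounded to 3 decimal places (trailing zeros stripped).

Executing turtle program step by step:
Start: pos=(0,0), heading=0, pen down
RT 120: heading 0 -> 240
REPEAT 3 [
  -- iteration 1/3 --
  RT 30: heading 240 -> 210
  FD 20: (0,0) -> (-17.321,-10) [heading=210, draw]
  PU: pen up
  REPEAT 4 [
    -- iteration 1/4 --
    FD 19: (-17.321,-10) -> (-33.775,-19.5) [heading=210, move]
    LT 72: heading 210 -> 282
    -- iteration 2/4 --
    FD 19: (-33.775,-19.5) -> (-29.825,-38.085) [heading=282, move]
    LT 72: heading 282 -> 354
    -- iteration 3/4 --
    FD 19: (-29.825,-38.085) -> (-10.929,-40.071) [heading=354, move]
    LT 72: heading 354 -> 66
    -- iteration 4/4 --
    FD 19: (-10.929,-40.071) -> (-3.201,-22.713) [heading=66, move]
    LT 72: heading 66 -> 138
  ]
  -- iteration 2/3 --
  RT 30: heading 138 -> 108
  FD 20: (-3.201,-22.713) -> (-9.381,-3.692) [heading=108, move]
  PU: pen up
  REPEAT 4 [
    -- iteration 1/4 --
    FD 19: (-9.381,-3.692) -> (-15.252,14.378) [heading=108, move]
    LT 72: heading 108 -> 180
    -- iteration 2/4 --
    FD 19: (-15.252,14.378) -> (-34.252,14.378) [heading=180, move]
    LT 72: heading 180 -> 252
    -- iteration 3/4 --
    FD 19: (-34.252,14.378) -> (-40.124,-3.692) [heading=252, move]
    LT 72: heading 252 -> 324
    -- iteration 4/4 --
    FD 19: (-40.124,-3.692) -> (-24.752,-14.86) [heading=324, move]
    LT 72: heading 324 -> 36
  ]
  -- iteration 3/3 --
  RT 30: heading 36 -> 6
  FD 20: (-24.752,-14.86) -> (-4.862,-12.77) [heading=6, move]
  PU: pen up
  REPEAT 4 [
    -- iteration 1/4 --
    FD 19: (-4.862,-12.77) -> (14.034,-10.784) [heading=6, move]
    LT 72: heading 6 -> 78
    -- iteration 2/4 --
    FD 19: (14.034,-10.784) -> (17.984,7.801) [heading=78, move]
    LT 72: heading 78 -> 150
    -- iteration 3/4 --
    FD 19: (17.984,7.801) -> (1.53,17.301) [heading=150, move]
    LT 72: heading 150 -> 222
    -- iteration 4/4 --
    FD 19: (1.53,17.301) -> (-12.59,4.588) [heading=222, move]
    LT 72: heading 222 -> 294
  ]
]
FD 13: (-12.59,4.588) -> (-7.302,-7.288) [heading=294, move]
RT 144: heading 294 -> 150
Final: pos=(-7.302,-7.288), heading=150, 1 segment(s) drawn

Segment lengths:
  seg 1: (0,0) -> (-17.321,-10), length = 20
Total = 20

Answer: 20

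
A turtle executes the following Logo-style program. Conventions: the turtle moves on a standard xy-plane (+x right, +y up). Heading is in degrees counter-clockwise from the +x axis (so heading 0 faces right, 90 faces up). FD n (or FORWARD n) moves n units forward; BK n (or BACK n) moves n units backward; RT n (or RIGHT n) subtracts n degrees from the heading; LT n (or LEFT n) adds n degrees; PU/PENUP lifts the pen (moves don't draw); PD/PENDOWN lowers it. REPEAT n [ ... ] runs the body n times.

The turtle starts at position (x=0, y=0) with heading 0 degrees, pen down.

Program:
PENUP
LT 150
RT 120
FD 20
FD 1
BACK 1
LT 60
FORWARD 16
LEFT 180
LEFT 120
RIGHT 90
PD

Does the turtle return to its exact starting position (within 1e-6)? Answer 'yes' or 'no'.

Answer: no

Derivation:
Executing turtle program step by step:
Start: pos=(0,0), heading=0, pen down
PU: pen up
LT 150: heading 0 -> 150
RT 120: heading 150 -> 30
FD 20: (0,0) -> (17.321,10) [heading=30, move]
FD 1: (17.321,10) -> (18.187,10.5) [heading=30, move]
BK 1: (18.187,10.5) -> (17.321,10) [heading=30, move]
LT 60: heading 30 -> 90
FD 16: (17.321,10) -> (17.321,26) [heading=90, move]
LT 180: heading 90 -> 270
LT 120: heading 270 -> 30
RT 90: heading 30 -> 300
PD: pen down
Final: pos=(17.321,26), heading=300, 0 segment(s) drawn

Start position: (0, 0)
Final position: (17.321, 26)
Distance = 31.241; >= 1e-6 -> NOT closed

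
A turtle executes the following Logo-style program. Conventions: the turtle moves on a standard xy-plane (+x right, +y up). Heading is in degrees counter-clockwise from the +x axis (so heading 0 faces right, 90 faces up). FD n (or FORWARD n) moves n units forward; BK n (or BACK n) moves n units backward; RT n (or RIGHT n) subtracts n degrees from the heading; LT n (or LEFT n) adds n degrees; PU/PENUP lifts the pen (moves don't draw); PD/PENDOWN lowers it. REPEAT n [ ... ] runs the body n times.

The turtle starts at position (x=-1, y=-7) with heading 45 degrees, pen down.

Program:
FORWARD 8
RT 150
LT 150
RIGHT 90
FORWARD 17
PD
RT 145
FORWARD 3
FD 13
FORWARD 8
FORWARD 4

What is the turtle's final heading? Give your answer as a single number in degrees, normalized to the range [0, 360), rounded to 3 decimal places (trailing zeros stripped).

Executing turtle program step by step:
Start: pos=(-1,-7), heading=45, pen down
FD 8: (-1,-7) -> (4.657,-1.343) [heading=45, draw]
RT 150: heading 45 -> 255
LT 150: heading 255 -> 45
RT 90: heading 45 -> 315
FD 17: (4.657,-1.343) -> (16.678,-13.364) [heading=315, draw]
PD: pen down
RT 145: heading 315 -> 170
FD 3: (16.678,-13.364) -> (13.723,-12.843) [heading=170, draw]
FD 13: (13.723,-12.843) -> (0.921,-10.586) [heading=170, draw]
FD 8: (0.921,-10.586) -> (-6.958,-9.196) [heading=170, draw]
FD 4: (-6.958,-9.196) -> (-10.897,-8.502) [heading=170, draw]
Final: pos=(-10.897,-8.502), heading=170, 6 segment(s) drawn

Answer: 170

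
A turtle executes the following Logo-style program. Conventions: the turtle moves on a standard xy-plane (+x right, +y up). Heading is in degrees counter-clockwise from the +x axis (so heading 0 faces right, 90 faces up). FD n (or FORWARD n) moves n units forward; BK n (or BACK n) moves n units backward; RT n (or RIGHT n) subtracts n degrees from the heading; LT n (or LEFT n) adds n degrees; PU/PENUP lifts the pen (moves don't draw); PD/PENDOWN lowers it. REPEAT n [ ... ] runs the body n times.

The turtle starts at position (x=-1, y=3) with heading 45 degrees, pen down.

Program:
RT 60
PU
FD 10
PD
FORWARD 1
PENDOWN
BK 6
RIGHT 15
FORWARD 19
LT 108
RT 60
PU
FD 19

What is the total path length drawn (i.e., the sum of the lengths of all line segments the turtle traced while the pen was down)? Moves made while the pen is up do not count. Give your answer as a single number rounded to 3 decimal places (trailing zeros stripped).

Answer: 26

Derivation:
Executing turtle program step by step:
Start: pos=(-1,3), heading=45, pen down
RT 60: heading 45 -> 345
PU: pen up
FD 10: (-1,3) -> (8.659,0.412) [heading=345, move]
PD: pen down
FD 1: (8.659,0.412) -> (9.625,0.153) [heading=345, draw]
PD: pen down
BK 6: (9.625,0.153) -> (3.83,1.706) [heading=345, draw]
RT 15: heading 345 -> 330
FD 19: (3.83,1.706) -> (20.284,-7.794) [heading=330, draw]
LT 108: heading 330 -> 78
RT 60: heading 78 -> 18
PU: pen up
FD 19: (20.284,-7.794) -> (38.354,-1.923) [heading=18, move]
Final: pos=(38.354,-1.923), heading=18, 3 segment(s) drawn

Segment lengths:
  seg 1: (8.659,0.412) -> (9.625,0.153), length = 1
  seg 2: (9.625,0.153) -> (3.83,1.706), length = 6
  seg 3: (3.83,1.706) -> (20.284,-7.794), length = 19
Total = 26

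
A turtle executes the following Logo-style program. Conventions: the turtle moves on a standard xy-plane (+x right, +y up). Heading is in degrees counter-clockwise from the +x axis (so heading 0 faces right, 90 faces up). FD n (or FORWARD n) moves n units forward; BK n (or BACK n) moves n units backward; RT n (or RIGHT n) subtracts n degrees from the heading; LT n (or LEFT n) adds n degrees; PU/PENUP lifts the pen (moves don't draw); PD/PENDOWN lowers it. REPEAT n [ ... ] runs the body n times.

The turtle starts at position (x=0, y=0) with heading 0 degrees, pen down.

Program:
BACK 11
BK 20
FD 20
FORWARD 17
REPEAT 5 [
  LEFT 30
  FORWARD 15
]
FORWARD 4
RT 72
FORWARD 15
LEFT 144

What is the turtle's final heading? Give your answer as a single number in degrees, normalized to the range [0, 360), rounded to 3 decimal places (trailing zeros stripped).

Executing turtle program step by step:
Start: pos=(0,0), heading=0, pen down
BK 11: (0,0) -> (-11,0) [heading=0, draw]
BK 20: (-11,0) -> (-31,0) [heading=0, draw]
FD 20: (-31,0) -> (-11,0) [heading=0, draw]
FD 17: (-11,0) -> (6,0) [heading=0, draw]
REPEAT 5 [
  -- iteration 1/5 --
  LT 30: heading 0 -> 30
  FD 15: (6,0) -> (18.99,7.5) [heading=30, draw]
  -- iteration 2/5 --
  LT 30: heading 30 -> 60
  FD 15: (18.99,7.5) -> (26.49,20.49) [heading=60, draw]
  -- iteration 3/5 --
  LT 30: heading 60 -> 90
  FD 15: (26.49,20.49) -> (26.49,35.49) [heading=90, draw]
  -- iteration 4/5 --
  LT 30: heading 90 -> 120
  FD 15: (26.49,35.49) -> (18.99,48.481) [heading=120, draw]
  -- iteration 5/5 --
  LT 30: heading 120 -> 150
  FD 15: (18.99,48.481) -> (6,55.981) [heading=150, draw]
]
FD 4: (6,55.981) -> (2.536,57.981) [heading=150, draw]
RT 72: heading 150 -> 78
FD 15: (2.536,57.981) -> (5.655,72.653) [heading=78, draw]
LT 144: heading 78 -> 222
Final: pos=(5.655,72.653), heading=222, 11 segment(s) drawn

Answer: 222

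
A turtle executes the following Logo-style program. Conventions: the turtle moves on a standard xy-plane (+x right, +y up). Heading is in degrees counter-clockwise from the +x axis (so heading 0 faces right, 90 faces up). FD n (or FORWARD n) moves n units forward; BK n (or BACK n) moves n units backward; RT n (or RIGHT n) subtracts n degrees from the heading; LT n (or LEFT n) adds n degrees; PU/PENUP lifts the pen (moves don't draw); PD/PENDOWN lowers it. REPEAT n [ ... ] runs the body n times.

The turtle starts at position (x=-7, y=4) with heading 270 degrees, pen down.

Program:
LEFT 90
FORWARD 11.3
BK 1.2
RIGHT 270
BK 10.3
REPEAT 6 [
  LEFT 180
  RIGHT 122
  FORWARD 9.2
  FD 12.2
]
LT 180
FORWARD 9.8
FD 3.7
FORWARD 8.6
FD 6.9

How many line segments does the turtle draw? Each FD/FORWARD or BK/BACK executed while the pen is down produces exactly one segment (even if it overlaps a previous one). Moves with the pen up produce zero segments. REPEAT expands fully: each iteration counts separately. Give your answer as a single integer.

Executing turtle program step by step:
Start: pos=(-7,4), heading=270, pen down
LT 90: heading 270 -> 0
FD 11.3: (-7,4) -> (4.3,4) [heading=0, draw]
BK 1.2: (4.3,4) -> (3.1,4) [heading=0, draw]
RT 270: heading 0 -> 90
BK 10.3: (3.1,4) -> (3.1,-6.3) [heading=90, draw]
REPEAT 6 [
  -- iteration 1/6 --
  LT 180: heading 90 -> 270
  RT 122: heading 270 -> 148
  FD 9.2: (3.1,-6.3) -> (-4.702,-1.425) [heading=148, draw]
  FD 12.2: (-4.702,-1.425) -> (-15.048,5.04) [heading=148, draw]
  -- iteration 2/6 --
  LT 180: heading 148 -> 328
  RT 122: heading 328 -> 206
  FD 9.2: (-15.048,5.04) -> (-23.317,1.007) [heading=206, draw]
  FD 12.2: (-23.317,1.007) -> (-34.282,-4.341) [heading=206, draw]
  -- iteration 3/6 --
  LT 180: heading 206 -> 26
  RT 122: heading 26 -> 264
  FD 9.2: (-34.282,-4.341) -> (-35.244,-13.49) [heading=264, draw]
  FD 12.2: (-35.244,-13.49) -> (-36.519,-25.624) [heading=264, draw]
  -- iteration 4/6 --
  LT 180: heading 264 -> 84
  RT 122: heading 84 -> 322
  FD 9.2: (-36.519,-25.624) -> (-29.27,-31.288) [heading=322, draw]
  FD 12.2: (-29.27,-31.288) -> (-19.656,-38.799) [heading=322, draw]
  -- iteration 5/6 --
  LT 180: heading 322 -> 142
  RT 122: heading 142 -> 20
  FD 9.2: (-19.656,-38.799) -> (-11.011,-35.652) [heading=20, draw]
  FD 12.2: (-11.011,-35.652) -> (0.454,-31.48) [heading=20, draw]
  -- iteration 6/6 --
  LT 180: heading 20 -> 200
  RT 122: heading 200 -> 78
  FD 9.2: (0.454,-31.48) -> (2.366,-22.481) [heading=78, draw]
  FD 12.2: (2.366,-22.481) -> (4.903,-10.547) [heading=78, draw]
]
LT 180: heading 78 -> 258
FD 9.8: (4.903,-10.547) -> (2.865,-20.133) [heading=258, draw]
FD 3.7: (2.865,-20.133) -> (2.096,-23.752) [heading=258, draw]
FD 8.6: (2.096,-23.752) -> (0.308,-32.164) [heading=258, draw]
FD 6.9: (0.308,-32.164) -> (-1.127,-38.913) [heading=258, draw]
Final: pos=(-1.127,-38.913), heading=258, 19 segment(s) drawn
Segments drawn: 19

Answer: 19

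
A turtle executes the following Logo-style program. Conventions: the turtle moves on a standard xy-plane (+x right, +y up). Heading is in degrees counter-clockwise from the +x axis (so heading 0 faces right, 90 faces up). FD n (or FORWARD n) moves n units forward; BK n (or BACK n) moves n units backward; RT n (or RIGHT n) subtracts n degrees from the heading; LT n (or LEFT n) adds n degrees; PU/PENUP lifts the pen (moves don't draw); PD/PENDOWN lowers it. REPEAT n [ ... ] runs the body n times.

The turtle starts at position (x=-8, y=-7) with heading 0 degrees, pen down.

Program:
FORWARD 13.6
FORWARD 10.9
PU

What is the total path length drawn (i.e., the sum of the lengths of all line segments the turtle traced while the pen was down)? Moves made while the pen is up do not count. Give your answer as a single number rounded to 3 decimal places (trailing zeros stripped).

Executing turtle program step by step:
Start: pos=(-8,-7), heading=0, pen down
FD 13.6: (-8,-7) -> (5.6,-7) [heading=0, draw]
FD 10.9: (5.6,-7) -> (16.5,-7) [heading=0, draw]
PU: pen up
Final: pos=(16.5,-7), heading=0, 2 segment(s) drawn

Segment lengths:
  seg 1: (-8,-7) -> (5.6,-7), length = 13.6
  seg 2: (5.6,-7) -> (16.5,-7), length = 10.9
Total = 24.5

Answer: 24.5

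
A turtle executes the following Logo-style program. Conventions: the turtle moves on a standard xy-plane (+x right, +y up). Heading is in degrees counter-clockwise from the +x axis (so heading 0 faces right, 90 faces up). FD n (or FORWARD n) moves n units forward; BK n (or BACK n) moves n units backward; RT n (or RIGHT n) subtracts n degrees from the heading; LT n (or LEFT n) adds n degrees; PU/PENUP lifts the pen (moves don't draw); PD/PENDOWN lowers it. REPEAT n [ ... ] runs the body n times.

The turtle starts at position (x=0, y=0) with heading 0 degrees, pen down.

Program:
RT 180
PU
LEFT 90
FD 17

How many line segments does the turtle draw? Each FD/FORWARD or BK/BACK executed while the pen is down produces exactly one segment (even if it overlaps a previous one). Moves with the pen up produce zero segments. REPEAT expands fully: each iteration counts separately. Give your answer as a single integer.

Executing turtle program step by step:
Start: pos=(0,0), heading=0, pen down
RT 180: heading 0 -> 180
PU: pen up
LT 90: heading 180 -> 270
FD 17: (0,0) -> (0,-17) [heading=270, move]
Final: pos=(0,-17), heading=270, 0 segment(s) drawn
Segments drawn: 0

Answer: 0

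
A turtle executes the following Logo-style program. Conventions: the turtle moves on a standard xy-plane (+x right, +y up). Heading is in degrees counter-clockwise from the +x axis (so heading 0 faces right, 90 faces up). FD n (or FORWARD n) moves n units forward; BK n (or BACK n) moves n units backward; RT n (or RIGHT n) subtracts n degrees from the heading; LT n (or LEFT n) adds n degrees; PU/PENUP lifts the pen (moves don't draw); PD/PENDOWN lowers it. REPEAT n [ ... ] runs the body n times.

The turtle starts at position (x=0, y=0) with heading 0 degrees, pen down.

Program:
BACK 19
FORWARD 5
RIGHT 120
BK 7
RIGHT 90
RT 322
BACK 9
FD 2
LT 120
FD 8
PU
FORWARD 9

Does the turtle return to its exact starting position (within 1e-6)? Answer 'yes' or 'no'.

Answer: no

Derivation:
Executing turtle program step by step:
Start: pos=(0,0), heading=0, pen down
BK 19: (0,0) -> (-19,0) [heading=0, draw]
FD 5: (-19,0) -> (-14,0) [heading=0, draw]
RT 120: heading 0 -> 240
BK 7: (-14,0) -> (-10.5,6.062) [heading=240, draw]
RT 90: heading 240 -> 150
RT 322: heading 150 -> 188
BK 9: (-10.5,6.062) -> (-1.588,7.315) [heading=188, draw]
FD 2: (-1.588,7.315) -> (-3.568,7.036) [heading=188, draw]
LT 120: heading 188 -> 308
FD 8: (-3.568,7.036) -> (1.357,0.732) [heading=308, draw]
PU: pen up
FD 9: (1.357,0.732) -> (6.898,-6.36) [heading=308, move]
Final: pos=(6.898,-6.36), heading=308, 6 segment(s) drawn

Start position: (0, 0)
Final position: (6.898, -6.36)
Distance = 9.382; >= 1e-6 -> NOT closed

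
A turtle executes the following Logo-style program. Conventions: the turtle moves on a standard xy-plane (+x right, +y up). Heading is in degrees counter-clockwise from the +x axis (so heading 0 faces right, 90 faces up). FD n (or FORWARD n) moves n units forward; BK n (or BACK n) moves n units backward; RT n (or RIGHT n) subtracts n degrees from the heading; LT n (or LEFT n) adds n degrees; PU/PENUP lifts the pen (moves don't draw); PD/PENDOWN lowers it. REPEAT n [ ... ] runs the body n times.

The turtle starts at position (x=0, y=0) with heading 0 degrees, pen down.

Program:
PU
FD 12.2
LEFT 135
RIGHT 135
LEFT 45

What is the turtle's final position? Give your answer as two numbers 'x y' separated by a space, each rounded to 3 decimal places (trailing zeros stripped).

Executing turtle program step by step:
Start: pos=(0,0), heading=0, pen down
PU: pen up
FD 12.2: (0,0) -> (12.2,0) [heading=0, move]
LT 135: heading 0 -> 135
RT 135: heading 135 -> 0
LT 45: heading 0 -> 45
Final: pos=(12.2,0), heading=45, 0 segment(s) drawn

Answer: 12.2 0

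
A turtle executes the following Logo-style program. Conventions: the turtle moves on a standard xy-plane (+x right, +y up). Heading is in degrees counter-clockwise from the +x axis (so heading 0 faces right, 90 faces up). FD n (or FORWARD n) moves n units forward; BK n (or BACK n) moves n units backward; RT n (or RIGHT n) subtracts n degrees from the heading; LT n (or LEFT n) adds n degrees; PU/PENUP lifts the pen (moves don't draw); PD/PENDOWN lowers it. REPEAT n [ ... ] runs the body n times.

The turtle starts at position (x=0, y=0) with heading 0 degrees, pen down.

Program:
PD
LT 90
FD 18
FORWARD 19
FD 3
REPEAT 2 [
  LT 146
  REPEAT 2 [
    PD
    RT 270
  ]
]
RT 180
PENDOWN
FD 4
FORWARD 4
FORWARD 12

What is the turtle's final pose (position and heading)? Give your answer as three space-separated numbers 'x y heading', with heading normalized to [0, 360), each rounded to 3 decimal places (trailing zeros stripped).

Executing turtle program step by step:
Start: pos=(0,0), heading=0, pen down
PD: pen down
LT 90: heading 0 -> 90
FD 18: (0,0) -> (0,18) [heading=90, draw]
FD 19: (0,18) -> (0,37) [heading=90, draw]
FD 3: (0,37) -> (0,40) [heading=90, draw]
REPEAT 2 [
  -- iteration 1/2 --
  LT 146: heading 90 -> 236
  REPEAT 2 [
    -- iteration 1/2 --
    PD: pen down
    RT 270: heading 236 -> 326
    -- iteration 2/2 --
    PD: pen down
    RT 270: heading 326 -> 56
  ]
  -- iteration 2/2 --
  LT 146: heading 56 -> 202
  REPEAT 2 [
    -- iteration 1/2 --
    PD: pen down
    RT 270: heading 202 -> 292
    -- iteration 2/2 --
    PD: pen down
    RT 270: heading 292 -> 22
  ]
]
RT 180: heading 22 -> 202
PD: pen down
FD 4: (0,40) -> (-3.709,38.502) [heading=202, draw]
FD 4: (-3.709,38.502) -> (-7.417,37.003) [heading=202, draw]
FD 12: (-7.417,37.003) -> (-18.544,32.508) [heading=202, draw]
Final: pos=(-18.544,32.508), heading=202, 6 segment(s) drawn

Answer: -18.544 32.508 202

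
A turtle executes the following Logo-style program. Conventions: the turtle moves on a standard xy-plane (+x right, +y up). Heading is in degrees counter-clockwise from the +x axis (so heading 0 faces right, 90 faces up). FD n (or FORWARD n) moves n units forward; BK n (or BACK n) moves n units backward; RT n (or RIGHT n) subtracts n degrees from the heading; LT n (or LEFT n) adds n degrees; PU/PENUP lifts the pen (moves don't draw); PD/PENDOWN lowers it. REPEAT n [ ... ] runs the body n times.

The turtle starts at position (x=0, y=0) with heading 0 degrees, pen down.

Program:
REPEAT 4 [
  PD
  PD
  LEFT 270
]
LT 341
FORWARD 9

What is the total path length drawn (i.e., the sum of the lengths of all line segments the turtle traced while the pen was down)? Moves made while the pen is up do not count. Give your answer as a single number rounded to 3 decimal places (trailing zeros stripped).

Executing turtle program step by step:
Start: pos=(0,0), heading=0, pen down
REPEAT 4 [
  -- iteration 1/4 --
  PD: pen down
  PD: pen down
  LT 270: heading 0 -> 270
  -- iteration 2/4 --
  PD: pen down
  PD: pen down
  LT 270: heading 270 -> 180
  -- iteration 3/4 --
  PD: pen down
  PD: pen down
  LT 270: heading 180 -> 90
  -- iteration 4/4 --
  PD: pen down
  PD: pen down
  LT 270: heading 90 -> 0
]
LT 341: heading 0 -> 341
FD 9: (0,0) -> (8.51,-2.93) [heading=341, draw]
Final: pos=(8.51,-2.93), heading=341, 1 segment(s) drawn

Segment lengths:
  seg 1: (0,0) -> (8.51,-2.93), length = 9
Total = 9

Answer: 9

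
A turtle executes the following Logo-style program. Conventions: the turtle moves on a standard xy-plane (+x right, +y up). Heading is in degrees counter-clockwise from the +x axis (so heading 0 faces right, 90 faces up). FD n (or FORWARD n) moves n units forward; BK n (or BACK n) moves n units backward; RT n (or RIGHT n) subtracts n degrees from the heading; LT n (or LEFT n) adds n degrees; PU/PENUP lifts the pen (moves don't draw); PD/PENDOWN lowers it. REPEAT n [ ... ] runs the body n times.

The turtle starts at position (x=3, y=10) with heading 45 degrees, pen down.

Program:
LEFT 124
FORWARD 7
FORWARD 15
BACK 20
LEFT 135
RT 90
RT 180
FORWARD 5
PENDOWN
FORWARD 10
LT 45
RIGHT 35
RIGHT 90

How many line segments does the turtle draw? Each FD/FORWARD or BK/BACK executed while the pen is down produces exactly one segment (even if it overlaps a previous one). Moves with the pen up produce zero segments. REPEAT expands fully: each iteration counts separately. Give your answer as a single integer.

Answer: 5

Derivation:
Executing turtle program step by step:
Start: pos=(3,10), heading=45, pen down
LT 124: heading 45 -> 169
FD 7: (3,10) -> (-3.871,11.336) [heading=169, draw]
FD 15: (-3.871,11.336) -> (-18.596,14.198) [heading=169, draw]
BK 20: (-18.596,14.198) -> (1.037,10.382) [heading=169, draw]
LT 135: heading 169 -> 304
RT 90: heading 304 -> 214
RT 180: heading 214 -> 34
FD 5: (1.037,10.382) -> (5.182,13.178) [heading=34, draw]
PD: pen down
FD 10: (5.182,13.178) -> (13.472,18.77) [heading=34, draw]
LT 45: heading 34 -> 79
RT 35: heading 79 -> 44
RT 90: heading 44 -> 314
Final: pos=(13.472,18.77), heading=314, 5 segment(s) drawn
Segments drawn: 5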